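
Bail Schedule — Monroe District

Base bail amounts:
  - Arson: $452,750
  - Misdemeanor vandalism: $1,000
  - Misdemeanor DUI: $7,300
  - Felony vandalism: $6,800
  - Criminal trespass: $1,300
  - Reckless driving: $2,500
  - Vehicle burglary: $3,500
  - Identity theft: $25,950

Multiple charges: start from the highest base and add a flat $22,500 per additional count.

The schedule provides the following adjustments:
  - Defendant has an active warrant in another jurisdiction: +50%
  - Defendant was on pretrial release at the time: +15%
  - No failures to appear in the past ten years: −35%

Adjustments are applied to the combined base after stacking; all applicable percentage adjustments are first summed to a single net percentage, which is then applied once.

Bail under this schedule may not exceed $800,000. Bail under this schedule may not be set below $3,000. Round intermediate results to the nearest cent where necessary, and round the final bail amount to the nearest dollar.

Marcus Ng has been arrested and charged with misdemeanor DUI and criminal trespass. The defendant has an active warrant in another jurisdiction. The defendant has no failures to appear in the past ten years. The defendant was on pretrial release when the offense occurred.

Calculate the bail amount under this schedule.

$38,740

Base amounts from the schedule: misdemeanor DUI $7,300; criminal trespass $1,300.
Stacking rule: highest base plus $22,500 per additional charge. Highest is misdemeanor DUI at $7,300; 1 additional charge → +$22,500. Combined base = $29,800.
Net percentage adjustment: +50% +15% −35% = +30%. $29,800 × 1.3 = $38,740.
$38,740 is within the $800,000 maximum.
$38,740 is at or above the $3,000 minimum.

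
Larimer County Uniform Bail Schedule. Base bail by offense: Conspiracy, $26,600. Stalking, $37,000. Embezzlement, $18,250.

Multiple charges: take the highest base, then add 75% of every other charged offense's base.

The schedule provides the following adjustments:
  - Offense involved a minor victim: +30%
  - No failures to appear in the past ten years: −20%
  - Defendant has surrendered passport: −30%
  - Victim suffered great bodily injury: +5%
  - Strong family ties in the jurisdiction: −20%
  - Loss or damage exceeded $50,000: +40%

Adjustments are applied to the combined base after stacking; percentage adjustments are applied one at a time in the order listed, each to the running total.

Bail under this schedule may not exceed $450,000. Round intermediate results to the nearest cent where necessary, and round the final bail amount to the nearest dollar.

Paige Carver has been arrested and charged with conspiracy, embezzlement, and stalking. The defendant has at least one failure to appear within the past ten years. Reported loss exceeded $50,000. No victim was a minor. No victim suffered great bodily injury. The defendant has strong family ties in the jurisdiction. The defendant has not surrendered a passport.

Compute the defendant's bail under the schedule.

$79,114

Base amounts from the schedule: conspiracy $26,600; embezzlement $18,250; stalking $37,000.
Stacking rule: highest base plus 75% of each additional charge. Highest is stalking at $37,000. Additional: $26,600 × 75% = $19,950; $18,250 × 75% = $13,687.50. Combined base = $37,000 + $33,637.50 = $70,637.50.
Strong family ties in the jurisdiction (−20%): $70,637.50 × 0.8 = $56,510.
Loss or damage exceeded $50,000 (+40%): $56,510 × 1.4 = $79,114.
$79,114 is within the $450,000 maximum.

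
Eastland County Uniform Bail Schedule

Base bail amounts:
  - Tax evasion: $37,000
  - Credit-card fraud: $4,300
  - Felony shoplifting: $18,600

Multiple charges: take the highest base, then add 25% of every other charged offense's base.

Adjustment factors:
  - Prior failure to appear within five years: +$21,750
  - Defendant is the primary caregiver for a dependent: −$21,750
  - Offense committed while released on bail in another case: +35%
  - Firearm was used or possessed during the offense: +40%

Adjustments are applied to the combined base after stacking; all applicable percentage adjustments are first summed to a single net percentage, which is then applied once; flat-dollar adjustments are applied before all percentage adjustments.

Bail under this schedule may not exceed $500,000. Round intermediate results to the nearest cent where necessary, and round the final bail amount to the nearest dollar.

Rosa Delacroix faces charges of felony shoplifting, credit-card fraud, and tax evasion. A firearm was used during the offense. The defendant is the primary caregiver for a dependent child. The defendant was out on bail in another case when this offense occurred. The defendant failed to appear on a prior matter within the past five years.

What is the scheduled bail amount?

Base amounts from the schedule: felony shoplifting $18,600; credit-card fraud $4,300; tax evasion $37,000.
Stacking rule: highest base plus 25% of each additional charge. Highest is tax evasion at $37,000. Additional: $18,600 × 25% = $4,650; $4,300 × 25% = $1,075. Combined base = $37,000 + $5,725 = $42,725.
Prior failure to appear within five years (+$21,750 flat): $42,725 + $21,750 = $64,475.
Defendant is the primary caregiver for a dependent (−$21,750 flat): $64,475 − $21,750 = $42,725.
Net percentage adjustment: +35% +40% = +75%. $42,725 × 1.75 = $74,768.75.
$74,768.75 is within the $500,000 maximum.
Rounded to the nearest dollar: $74,769.

$74,769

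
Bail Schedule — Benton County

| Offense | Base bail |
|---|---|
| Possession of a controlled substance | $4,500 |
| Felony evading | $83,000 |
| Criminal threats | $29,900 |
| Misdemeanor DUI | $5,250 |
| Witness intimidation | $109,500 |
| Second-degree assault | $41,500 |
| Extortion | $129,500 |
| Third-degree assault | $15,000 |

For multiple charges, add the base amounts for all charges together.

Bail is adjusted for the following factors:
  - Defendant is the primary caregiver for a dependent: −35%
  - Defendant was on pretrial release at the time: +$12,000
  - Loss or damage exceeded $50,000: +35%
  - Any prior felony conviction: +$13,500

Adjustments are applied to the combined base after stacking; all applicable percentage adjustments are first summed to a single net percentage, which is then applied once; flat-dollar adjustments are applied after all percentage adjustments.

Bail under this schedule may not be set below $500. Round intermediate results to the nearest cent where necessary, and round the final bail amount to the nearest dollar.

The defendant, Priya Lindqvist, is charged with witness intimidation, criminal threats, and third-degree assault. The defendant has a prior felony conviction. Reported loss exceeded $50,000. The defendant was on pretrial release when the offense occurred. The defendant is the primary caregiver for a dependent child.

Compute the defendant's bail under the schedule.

$179,900

Base amounts from the schedule: witness intimidation $109,500; criminal threats $29,900; third-degree assault $15,000.
Stacking rule: sum of all bases. $109,500 + $29,900 + $15,000 = $154,400.
Net percentage adjustment: −35% +35% = +0%. $154,400 × 1 = $154,400.
Defendant was on pretrial release at the time (+$12,000 flat): $154,400 + $12,000 = $166,400.
Any prior felony conviction (+$13,500 flat): $166,400 + $13,500 = $179,900.
$179,900 is at or above the $500 minimum.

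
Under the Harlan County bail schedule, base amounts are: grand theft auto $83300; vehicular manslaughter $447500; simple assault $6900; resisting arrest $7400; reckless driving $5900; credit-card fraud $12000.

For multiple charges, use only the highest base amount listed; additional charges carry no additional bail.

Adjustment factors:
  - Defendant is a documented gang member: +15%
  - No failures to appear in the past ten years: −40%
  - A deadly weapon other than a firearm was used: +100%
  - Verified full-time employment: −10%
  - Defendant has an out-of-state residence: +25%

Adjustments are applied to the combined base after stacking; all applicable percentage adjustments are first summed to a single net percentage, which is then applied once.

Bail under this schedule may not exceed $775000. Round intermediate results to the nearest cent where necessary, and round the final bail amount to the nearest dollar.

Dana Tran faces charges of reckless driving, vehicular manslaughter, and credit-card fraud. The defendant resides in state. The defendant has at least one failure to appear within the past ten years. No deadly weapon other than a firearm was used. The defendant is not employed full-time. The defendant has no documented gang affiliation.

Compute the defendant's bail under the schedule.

$447500

Base amounts from the schedule: reckless driving $5900; vehicular manslaughter $447500; credit-card fraud $12000.
Stacking rule: use the highest base only. Highest is vehicular manslaughter at $447500. Combined base = $447500.
No adjustment factors apply to this defendant.
$447500 is within the $775000 maximum.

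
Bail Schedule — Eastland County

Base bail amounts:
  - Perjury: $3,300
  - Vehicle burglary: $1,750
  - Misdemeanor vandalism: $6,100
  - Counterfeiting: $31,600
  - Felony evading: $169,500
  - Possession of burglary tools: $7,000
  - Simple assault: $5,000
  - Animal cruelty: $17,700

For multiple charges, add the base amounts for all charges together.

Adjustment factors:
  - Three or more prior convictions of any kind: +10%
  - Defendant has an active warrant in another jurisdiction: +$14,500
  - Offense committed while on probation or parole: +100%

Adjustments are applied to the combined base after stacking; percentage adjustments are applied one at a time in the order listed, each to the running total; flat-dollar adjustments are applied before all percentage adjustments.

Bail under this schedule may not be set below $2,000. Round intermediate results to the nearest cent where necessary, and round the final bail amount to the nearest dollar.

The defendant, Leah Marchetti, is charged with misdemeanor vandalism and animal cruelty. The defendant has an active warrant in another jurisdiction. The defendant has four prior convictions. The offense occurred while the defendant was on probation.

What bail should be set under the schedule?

$84,260

Base amounts from the schedule: misdemeanor vandalism $6,100; animal cruelty $17,700.
Stacking rule: sum of all bases. $6,100 + $17,700 = $23,800.
Defendant has an active warrant in another jurisdiction (+$14,500 flat): $23,800 + $14,500 = $38,300.
Three or more prior convictions of any kind (+10%): $38,300 × 1.1 = $42,130.
Offense committed while on probation or parole (+100%): $42,130 × 2 = $84,260.
$84,260 is at or above the $2,000 minimum.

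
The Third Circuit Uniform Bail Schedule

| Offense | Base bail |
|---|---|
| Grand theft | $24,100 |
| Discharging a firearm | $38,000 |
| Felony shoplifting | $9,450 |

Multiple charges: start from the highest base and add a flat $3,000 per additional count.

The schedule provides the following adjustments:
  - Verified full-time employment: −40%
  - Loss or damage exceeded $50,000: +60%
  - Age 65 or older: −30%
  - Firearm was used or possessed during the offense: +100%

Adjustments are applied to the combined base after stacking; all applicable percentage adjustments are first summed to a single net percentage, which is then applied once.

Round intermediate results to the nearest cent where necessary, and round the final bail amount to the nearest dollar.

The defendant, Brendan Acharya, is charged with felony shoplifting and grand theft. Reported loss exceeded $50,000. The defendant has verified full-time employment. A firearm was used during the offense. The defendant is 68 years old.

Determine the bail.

$51,490

Base amounts from the schedule: felony shoplifting $9,450; grand theft $24,100.
Stacking rule: highest base plus $3,000 per additional charge. Highest is grand theft at $24,100; 1 additional charge → +$3,000. Combined base = $27,100.
Net percentage adjustment: −40% +60% −30% +100% = +90%. $27,100 × 1.9 = $51,490.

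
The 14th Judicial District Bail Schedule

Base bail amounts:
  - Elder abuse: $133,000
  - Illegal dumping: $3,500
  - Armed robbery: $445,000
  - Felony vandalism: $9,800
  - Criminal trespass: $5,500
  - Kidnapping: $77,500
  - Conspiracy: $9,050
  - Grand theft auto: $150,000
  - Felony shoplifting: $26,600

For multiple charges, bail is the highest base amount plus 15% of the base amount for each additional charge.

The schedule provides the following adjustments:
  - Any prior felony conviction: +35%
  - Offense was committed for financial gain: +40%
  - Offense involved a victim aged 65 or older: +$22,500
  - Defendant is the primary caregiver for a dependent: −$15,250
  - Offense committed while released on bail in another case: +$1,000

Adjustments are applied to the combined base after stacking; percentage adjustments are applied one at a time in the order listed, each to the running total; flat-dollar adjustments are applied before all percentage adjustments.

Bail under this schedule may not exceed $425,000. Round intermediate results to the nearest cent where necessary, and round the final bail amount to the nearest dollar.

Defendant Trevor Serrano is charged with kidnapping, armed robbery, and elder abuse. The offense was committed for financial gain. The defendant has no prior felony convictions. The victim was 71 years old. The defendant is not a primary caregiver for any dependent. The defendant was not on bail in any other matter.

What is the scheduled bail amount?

Base amounts from the schedule: kidnapping $77,500; armed robbery $445,000; elder abuse $133,000.
Stacking rule: highest base plus 15% of each additional charge. Highest is armed robbery at $445,000. Additional: $77,500 × 15% = $11,625; $133,000 × 15% = $19,950. Combined base = $445,000 + $31,575 = $476,575.
Offense involved a victim aged 65 or older (+$22,500 flat): $476,575 + $22,500 = $499,075.
Offense was committed for financial gain (+40%): $499,075 × 1.4 = $698,705.
Result $698,705 exceeds the maximum of $425,000; bail is capped at $425,000.

$425,000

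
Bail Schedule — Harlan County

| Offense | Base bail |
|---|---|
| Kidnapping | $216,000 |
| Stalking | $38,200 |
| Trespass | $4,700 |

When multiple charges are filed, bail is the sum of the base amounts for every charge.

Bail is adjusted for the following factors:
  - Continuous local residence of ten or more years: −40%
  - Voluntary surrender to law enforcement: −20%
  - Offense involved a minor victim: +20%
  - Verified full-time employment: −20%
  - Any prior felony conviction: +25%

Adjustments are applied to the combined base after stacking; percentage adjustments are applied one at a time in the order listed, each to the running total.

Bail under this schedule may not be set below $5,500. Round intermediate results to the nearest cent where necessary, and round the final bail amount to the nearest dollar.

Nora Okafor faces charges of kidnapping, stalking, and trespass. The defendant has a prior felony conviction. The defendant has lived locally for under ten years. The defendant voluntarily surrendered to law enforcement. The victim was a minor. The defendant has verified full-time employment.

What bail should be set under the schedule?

Base amounts from the schedule: kidnapping $216,000; stalking $38,200; trespass $4,700.
Stacking rule: sum of all bases. $216,000 + $38,200 + $4,700 = $258,900.
Voluntary surrender to law enforcement (−20%): $258,900 × 0.8 = $207,120.
Offense involved a minor victim (+20%): $207,120 × 1.2 = $248,544.
Verified full-time employment (−20%): $248,544 × 0.8 = $198,835.20.
Any prior felony conviction (+25%): $198,835.20 × 1.25 = $248,544.
$248,544 is at or above the $5,500 minimum.

$248,544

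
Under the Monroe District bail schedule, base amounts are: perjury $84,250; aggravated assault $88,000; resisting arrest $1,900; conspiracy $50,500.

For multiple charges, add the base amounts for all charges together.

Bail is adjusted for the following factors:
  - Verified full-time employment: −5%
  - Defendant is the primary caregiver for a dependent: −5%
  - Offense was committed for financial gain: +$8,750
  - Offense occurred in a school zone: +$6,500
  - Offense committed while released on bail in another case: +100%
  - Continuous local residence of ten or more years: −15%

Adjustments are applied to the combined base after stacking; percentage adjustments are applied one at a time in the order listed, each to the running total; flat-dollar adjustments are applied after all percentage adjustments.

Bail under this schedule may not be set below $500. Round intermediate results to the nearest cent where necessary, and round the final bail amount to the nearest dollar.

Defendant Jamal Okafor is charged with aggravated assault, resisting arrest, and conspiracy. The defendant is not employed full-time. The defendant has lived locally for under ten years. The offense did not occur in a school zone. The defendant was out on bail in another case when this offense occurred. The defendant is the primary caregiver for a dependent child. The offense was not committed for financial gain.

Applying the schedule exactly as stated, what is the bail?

$266,760

Base amounts from the schedule: aggravated assault $88,000; resisting arrest $1,900; conspiracy $50,500.
Stacking rule: sum of all bases. $88,000 + $1,900 + $50,500 = $140,400.
Defendant is the primary caregiver for a dependent (−5%): $140,400 × 0.95 = $133,380.
Offense committed while released on bail in another case (+100%): $133,380 × 2 = $266,760.
$266,760 is at or above the $500 minimum.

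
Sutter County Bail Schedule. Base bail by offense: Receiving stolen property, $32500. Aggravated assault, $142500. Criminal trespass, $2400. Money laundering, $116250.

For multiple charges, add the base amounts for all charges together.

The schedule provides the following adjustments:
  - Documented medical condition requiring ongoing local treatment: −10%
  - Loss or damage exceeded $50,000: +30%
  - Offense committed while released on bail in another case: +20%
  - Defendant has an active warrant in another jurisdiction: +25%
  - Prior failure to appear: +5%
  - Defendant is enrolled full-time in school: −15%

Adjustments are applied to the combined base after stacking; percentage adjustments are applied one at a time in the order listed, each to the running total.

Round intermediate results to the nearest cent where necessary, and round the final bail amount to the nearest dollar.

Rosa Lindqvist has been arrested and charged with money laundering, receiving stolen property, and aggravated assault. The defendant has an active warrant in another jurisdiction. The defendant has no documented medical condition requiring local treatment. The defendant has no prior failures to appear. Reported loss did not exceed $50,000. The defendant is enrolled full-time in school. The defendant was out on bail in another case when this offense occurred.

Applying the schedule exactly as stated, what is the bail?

$371344

Base amounts from the schedule: money laundering $116250; receiving stolen property $32500; aggravated assault $142500.
Stacking rule: sum of all bases. $116250 + $32500 + $142500 = $291250.
Offense committed while released on bail in another case (+20%): $291250 × 1.2 = $349500.
Defendant has an active warrant in another jurisdiction (+25%): $349500 × 1.25 = $436875.
Defendant is enrolled full-time in school (−15%): $436875 × 0.85 = $371343.75.
Rounded to the nearest dollar: $371344.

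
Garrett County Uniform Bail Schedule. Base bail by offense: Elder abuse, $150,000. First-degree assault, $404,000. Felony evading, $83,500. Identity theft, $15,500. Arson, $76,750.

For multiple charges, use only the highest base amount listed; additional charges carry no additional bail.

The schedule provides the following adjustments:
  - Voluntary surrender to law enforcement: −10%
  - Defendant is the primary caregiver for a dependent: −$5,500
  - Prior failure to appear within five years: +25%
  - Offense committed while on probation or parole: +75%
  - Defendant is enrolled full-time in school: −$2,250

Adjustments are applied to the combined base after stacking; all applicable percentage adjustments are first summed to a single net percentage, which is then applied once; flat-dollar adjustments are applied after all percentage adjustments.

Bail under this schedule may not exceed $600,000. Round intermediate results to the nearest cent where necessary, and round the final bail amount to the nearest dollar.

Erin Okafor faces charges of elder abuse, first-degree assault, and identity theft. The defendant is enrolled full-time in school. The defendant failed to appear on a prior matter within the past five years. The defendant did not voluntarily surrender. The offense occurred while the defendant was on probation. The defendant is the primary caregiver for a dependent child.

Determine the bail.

$600,000

Base amounts from the schedule: elder abuse $150,000; first-degree assault $404,000; identity theft $15,500.
Stacking rule: use the highest base only. Highest is first-degree assault at $404,000. Combined base = $404,000.
Net percentage adjustment: +25% +75% = +100%. $404,000 × 2 = $808,000.
Defendant is the primary caregiver for a dependent (−$5,500 flat): $808,000 − $5,500 = $802,500.
Defendant is enrolled full-time in school (−$2,250 flat): $802,500 − $2,250 = $800,250.
Result $800,250 exceeds the maximum of $600,000; bail is capped at $600,000.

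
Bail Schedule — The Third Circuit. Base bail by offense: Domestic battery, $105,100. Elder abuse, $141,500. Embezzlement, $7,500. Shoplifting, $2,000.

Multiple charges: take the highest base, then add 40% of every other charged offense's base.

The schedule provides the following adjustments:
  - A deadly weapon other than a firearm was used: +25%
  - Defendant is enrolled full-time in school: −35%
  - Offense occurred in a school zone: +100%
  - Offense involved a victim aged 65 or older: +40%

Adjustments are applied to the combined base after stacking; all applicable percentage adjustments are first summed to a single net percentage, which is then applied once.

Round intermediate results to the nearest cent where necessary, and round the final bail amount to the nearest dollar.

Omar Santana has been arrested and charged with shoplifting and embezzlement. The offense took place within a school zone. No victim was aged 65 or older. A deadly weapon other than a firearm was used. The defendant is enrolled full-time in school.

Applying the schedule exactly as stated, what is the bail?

Base amounts from the schedule: shoplifting $2,000; embezzlement $7,500.
Stacking rule: highest base plus 40% of each additional charge. Highest is embezzlement at $7,500. Additional: $2,000 × 40% = $800. Combined base = $7,500 + $800 = $8,300.
Net percentage adjustment: +25% −35% +100% = +90%. $8,300 × 1.9 = $15,770.

$15,770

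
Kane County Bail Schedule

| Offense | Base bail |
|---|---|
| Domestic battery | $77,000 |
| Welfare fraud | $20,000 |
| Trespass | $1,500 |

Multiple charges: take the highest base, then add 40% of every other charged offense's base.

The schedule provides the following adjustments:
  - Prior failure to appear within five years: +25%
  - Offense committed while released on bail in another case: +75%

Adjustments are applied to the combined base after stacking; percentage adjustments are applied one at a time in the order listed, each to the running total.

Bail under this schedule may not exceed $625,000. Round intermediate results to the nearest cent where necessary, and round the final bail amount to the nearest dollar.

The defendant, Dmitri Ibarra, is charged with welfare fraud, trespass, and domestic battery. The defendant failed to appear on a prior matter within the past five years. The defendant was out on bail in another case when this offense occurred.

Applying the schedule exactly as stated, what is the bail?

$187,250

Base amounts from the schedule: welfare fraud $20,000; trespass $1,500; domestic battery $77,000.
Stacking rule: highest base plus 40% of each additional charge. Highest is domestic battery at $77,000. Additional: $20,000 × 40% = $8,000; $1,500 × 40% = $600. Combined base = $77,000 + $8,600 = $85,600.
Prior failure to appear within five years (+25%): $85,600 × 1.25 = $107,000.
Offense committed while released on bail in another case (+75%): $107,000 × 1.75 = $187,250.
$187,250 is within the $625,000 maximum.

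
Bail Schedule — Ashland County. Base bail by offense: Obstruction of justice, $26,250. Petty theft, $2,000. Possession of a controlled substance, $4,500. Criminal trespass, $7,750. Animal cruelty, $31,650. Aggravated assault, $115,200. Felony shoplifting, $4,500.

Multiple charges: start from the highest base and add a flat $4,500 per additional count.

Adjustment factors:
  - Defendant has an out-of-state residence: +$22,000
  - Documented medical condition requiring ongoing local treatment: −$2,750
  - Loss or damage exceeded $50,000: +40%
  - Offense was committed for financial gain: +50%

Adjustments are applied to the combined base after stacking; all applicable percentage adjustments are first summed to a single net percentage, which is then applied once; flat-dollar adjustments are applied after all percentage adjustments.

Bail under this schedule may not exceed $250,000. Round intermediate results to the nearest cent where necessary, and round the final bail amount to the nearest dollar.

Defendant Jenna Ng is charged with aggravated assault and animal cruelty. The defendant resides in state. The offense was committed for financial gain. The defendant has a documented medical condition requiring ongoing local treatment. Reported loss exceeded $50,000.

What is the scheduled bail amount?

$224,680

Base amounts from the schedule: aggravated assault $115,200; animal cruelty $31,650.
Stacking rule: highest base plus $4,500 per additional charge. Highest is aggravated assault at $115,200; 1 additional charge → +$4,500. Combined base = $119,700.
Net percentage adjustment: +40% +50% = +90%. $119,700 × 1.9 = $227,430.
Documented medical condition requiring ongoing local treatment (−$2,750 flat): $227,430 − $2,750 = $224,680.
$224,680 is within the $250,000 maximum.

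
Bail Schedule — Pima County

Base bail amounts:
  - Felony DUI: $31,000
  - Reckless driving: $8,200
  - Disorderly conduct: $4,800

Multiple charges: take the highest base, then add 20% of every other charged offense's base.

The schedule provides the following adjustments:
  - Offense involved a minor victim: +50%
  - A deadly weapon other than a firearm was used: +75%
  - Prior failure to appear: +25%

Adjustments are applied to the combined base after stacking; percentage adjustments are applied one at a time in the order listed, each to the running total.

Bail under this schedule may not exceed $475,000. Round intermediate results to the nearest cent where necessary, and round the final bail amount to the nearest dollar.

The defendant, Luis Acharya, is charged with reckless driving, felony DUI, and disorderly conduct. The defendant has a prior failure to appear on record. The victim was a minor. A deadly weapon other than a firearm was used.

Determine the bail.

$110,250

Base amounts from the schedule: reckless driving $8,200; felony DUI $31,000; disorderly conduct $4,800.
Stacking rule: highest base plus 20% of each additional charge. Highest is felony DUI at $31,000. Additional: $8,200 × 20% = $1,640; $4,800 × 20% = $960. Combined base = $31,000 + $2,600 = $33,600.
Offense involved a minor victim (+50%): $33,600 × 1.5 = $50,400.
A deadly weapon other than a firearm was used (+75%): $50,400 × 1.75 = $88,200.
Prior failure to appear (+25%): $88,200 × 1.25 = $110,250.
$110,250 is within the $475,000 maximum.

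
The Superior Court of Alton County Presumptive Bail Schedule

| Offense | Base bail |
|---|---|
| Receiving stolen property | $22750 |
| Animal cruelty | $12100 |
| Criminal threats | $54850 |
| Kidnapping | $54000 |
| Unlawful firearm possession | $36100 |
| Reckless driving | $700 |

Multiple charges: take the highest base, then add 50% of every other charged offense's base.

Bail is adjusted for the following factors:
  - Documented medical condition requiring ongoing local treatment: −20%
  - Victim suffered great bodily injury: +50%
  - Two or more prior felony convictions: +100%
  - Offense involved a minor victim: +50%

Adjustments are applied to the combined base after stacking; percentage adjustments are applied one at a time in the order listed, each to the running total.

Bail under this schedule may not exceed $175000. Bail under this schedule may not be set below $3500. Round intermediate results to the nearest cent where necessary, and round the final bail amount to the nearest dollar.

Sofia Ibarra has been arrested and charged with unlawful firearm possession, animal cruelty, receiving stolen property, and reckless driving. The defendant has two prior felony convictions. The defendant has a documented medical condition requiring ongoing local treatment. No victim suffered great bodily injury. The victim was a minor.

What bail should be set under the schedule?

Base amounts from the schedule: unlawful firearm possession $36100; animal cruelty $12100; receiving stolen property $22750; reckless driving $700.
Stacking rule: highest base plus 50% of each additional charge. Highest is unlawful firearm possession at $36100. Additional: $12100 × 50% = $6050; $22750 × 50% = $11375; $700 × 50% = $350. Combined base = $36100 + $17775 = $53875.
Documented medical condition requiring ongoing local treatment (−20%): $53875 × 0.8 = $43100.
Two or more prior felony convictions (+100%): $43100 × 2 = $86200.
Offense involved a minor victim (+50%): $86200 × 1.5 = $129300.
$129300 is within the $175000 maximum.
$129300 is at or above the $3500 minimum.

$129300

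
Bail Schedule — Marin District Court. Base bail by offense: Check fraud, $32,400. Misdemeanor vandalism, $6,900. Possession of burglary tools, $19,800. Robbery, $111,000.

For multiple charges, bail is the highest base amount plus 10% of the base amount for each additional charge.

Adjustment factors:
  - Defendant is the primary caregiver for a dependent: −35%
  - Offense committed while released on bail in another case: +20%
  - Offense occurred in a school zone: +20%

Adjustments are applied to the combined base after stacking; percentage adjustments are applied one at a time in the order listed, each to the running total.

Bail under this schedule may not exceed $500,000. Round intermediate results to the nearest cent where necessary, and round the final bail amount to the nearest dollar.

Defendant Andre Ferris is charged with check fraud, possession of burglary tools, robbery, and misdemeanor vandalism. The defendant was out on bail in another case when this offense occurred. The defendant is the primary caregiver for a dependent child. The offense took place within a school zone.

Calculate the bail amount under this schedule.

$109,428

Base amounts from the schedule: check fraud $32,400; possession of burglary tools $19,800; robbery $111,000; misdemeanor vandalism $6,900.
Stacking rule: highest base plus 10% of each additional charge. Highest is robbery at $111,000. Additional: $32,400 × 10% = $3,240; $19,800 × 10% = $1,980; $6,900 × 10% = $690. Combined base = $111,000 + $5,910 = $116,910.
Defendant is the primary caregiver for a dependent (−35%): $116,910 × 0.65 = $75,991.50.
Offense committed while released on bail in another case (+20%): $75,991.50 × 1.2 = $91,189.80.
Offense occurred in a school zone (+20%): $91,189.80 × 1.2 = $109,427.76.
$109,427.76 is within the $500,000 maximum.
Rounded to the nearest dollar: $109,428.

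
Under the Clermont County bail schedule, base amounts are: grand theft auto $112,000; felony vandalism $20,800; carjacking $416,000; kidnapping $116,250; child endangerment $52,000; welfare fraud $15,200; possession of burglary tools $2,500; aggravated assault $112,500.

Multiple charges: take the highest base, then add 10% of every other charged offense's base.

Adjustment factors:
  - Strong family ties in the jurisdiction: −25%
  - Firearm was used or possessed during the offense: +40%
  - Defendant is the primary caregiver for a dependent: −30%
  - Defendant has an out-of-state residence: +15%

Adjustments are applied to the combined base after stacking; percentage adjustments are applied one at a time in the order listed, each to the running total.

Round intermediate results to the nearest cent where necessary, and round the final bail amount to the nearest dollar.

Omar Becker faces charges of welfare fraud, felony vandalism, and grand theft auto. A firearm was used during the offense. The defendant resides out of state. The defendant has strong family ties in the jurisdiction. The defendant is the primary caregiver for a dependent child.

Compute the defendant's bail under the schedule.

Base amounts from the schedule: welfare fraud $15,200; felony vandalism $20,800; grand theft auto $112,000.
Stacking rule: highest base plus 10% of each additional charge. Highest is grand theft auto at $112,000. Additional: $15,200 × 10% = $1,520; $20,800 × 10% = $2,080. Combined base = $112,000 + $3,600 = $115,600.
Strong family ties in the jurisdiction (−25%): $115,600 × 0.75 = $86,700.
Firearm was used or possessed during the offense (+40%): $86,700 × 1.4 = $121,380.
Defendant is the primary caregiver for a dependent (−30%): $121,380 × 0.7 = $84,966.
Defendant has an out-of-state residence (+15%): $84,966 × 1.15 = $97,710.90.
Rounded to the nearest dollar: $97,711.

$97,711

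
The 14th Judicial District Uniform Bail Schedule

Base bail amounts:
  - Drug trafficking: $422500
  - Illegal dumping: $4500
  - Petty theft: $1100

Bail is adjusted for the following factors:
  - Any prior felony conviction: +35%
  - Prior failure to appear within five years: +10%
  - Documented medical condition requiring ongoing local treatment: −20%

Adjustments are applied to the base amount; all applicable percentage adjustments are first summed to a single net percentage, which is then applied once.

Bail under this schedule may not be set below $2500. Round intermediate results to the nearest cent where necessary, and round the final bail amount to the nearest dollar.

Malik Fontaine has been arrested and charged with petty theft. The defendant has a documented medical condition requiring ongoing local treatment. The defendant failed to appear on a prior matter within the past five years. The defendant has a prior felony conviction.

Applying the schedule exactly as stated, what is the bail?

Base amounts from the schedule: petty theft $1100.
Single charge. Combined base = $1100.
Net percentage adjustment: +35% +10% −20% = +25%. $1100 × 1.25 = $1375.
Result $1375 is below the minimum of $2500; bail is set at the minimum $2500.

$2500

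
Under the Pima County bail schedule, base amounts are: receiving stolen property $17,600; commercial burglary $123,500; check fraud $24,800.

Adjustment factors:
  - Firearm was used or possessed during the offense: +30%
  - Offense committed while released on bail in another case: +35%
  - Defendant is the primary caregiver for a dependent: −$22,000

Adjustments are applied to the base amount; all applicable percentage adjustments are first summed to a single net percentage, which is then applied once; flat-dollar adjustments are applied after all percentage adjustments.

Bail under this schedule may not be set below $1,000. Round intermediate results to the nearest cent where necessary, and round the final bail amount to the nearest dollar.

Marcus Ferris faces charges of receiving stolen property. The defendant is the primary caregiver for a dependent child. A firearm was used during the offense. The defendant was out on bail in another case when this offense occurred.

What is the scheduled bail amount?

Base amounts from the schedule: receiving stolen property $17,600.
Single charge. Combined base = $17,600.
Net percentage adjustment: +30% +35% = +65%. $17,600 × 1.65 = $29,040.
Defendant is the primary caregiver for a dependent (−$22,000 flat): $29,040 − $22,000 = $7,040.
$7,040 is at or above the $1,000 minimum.

$7,040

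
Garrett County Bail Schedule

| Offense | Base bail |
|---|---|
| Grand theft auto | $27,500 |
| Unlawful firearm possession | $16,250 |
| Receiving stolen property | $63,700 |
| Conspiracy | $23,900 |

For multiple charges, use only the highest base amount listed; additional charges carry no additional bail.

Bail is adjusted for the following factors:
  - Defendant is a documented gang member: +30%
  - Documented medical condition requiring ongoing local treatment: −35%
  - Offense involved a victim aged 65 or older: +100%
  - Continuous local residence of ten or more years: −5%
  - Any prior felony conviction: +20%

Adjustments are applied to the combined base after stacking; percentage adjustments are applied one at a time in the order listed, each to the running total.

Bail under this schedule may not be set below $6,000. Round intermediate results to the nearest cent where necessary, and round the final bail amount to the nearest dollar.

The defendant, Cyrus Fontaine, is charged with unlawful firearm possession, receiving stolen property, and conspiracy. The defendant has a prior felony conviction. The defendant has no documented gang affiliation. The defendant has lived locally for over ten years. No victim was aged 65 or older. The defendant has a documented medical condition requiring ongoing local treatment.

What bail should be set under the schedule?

$47,202

Base amounts from the schedule: unlawful firearm possession $16,250; receiving stolen property $63,700; conspiracy $23,900.
Stacking rule: use the highest base only. Highest is receiving stolen property at $63,700. Combined base = $63,700.
Documented medical condition requiring ongoing local treatment (−35%): $63,700 × 0.65 = $41,405.
Continuous local residence of ten or more years (−5%): $41,405 × 0.95 = $39,334.75.
Any prior felony conviction (+20%): $39,334.75 × 1.2 = $47,201.70.
$47,201.70 is at or above the $6,000 minimum.
Rounded to the nearest dollar: $47,202.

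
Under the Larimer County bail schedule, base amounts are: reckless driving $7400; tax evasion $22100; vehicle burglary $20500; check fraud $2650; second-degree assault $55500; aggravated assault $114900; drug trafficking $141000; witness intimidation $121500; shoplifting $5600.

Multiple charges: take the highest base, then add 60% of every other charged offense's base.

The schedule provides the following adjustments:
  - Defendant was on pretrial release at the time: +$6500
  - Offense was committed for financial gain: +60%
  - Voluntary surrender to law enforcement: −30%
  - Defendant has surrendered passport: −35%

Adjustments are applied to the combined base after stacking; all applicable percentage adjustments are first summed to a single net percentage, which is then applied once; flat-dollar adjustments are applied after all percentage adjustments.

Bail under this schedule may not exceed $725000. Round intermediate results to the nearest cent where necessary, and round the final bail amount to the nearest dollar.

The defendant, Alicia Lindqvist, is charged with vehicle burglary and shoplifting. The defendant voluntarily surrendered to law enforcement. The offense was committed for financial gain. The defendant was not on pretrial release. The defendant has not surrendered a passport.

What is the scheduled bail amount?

Base amounts from the schedule: vehicle burglary $20500; shoplifting $5600.
Stacking rule: highest base plus 60% of each additional charge. Highest is vehicle burglary at $20500. Additional: $5600 × 60% = $3360. Combined base = $20500 + $3360 = $23860.
Net percentage adjustment: +60% −30% = +30%. $23860 × 1.3 = $31018.
$31018 is within the $725000 maximum.

$31018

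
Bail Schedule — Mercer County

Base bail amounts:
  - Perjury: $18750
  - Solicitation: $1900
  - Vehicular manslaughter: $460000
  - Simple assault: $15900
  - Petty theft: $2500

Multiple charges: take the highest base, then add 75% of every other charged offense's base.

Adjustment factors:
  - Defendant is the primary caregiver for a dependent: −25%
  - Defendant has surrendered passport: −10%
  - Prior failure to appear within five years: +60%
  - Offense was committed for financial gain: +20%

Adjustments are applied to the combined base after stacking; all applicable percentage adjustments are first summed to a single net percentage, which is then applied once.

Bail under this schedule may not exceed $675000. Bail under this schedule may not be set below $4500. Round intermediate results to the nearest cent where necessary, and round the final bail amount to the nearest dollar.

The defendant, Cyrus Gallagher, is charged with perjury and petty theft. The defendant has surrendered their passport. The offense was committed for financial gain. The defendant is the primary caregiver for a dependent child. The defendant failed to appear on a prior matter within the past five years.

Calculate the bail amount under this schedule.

Base amounts from the schedule: perjury $18750; petty theft $2500.
Stacking rule: highest base plus 75% of each additional charge. Highest is perjury at $18750. Additional: $2500 × 75% = $1875. Combined base = $18750 + $1875 = $20625.
Net percentage adjustment: −25% −10% +60% +20% = +45%. $20625 × 1.45 = $29906.25.
$29906.25 is within the $675000 maximum.
$29906.25 is at or above the $4500 minimum.
Rounded to the nearest dollar: $29906.

$29906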